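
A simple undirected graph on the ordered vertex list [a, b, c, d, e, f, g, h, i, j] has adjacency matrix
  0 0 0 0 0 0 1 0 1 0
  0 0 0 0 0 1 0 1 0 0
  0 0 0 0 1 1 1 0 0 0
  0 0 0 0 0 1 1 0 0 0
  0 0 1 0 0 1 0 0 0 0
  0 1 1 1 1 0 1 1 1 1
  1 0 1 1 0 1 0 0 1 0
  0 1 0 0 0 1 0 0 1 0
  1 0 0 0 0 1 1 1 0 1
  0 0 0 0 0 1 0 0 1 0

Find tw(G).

2

A width-2 tree decomposition is:
Bags: B1 = {f, g, i}  B2 = {f, i, j}  B3 = {c, f, g}  B4 = {d, f, g}  B5 = {c, e, f}  B6 = {a, g, i}  B7 = {f, h, i}  B8 = {b, f, h}
Tree: B1–B2, B1–B3, B1–B4, B3–B5, B1–B6, B2–B7, B7–B8
The largest bag has 3 vertices, giving width 2; this decomposition certifies tw(G) ≤ 2. On the other hand G contains the 3-clique {a, g, i}. A clique must lie in a single bag of any decomposition, so no decomposition can have width below 2. Therefore the treewidth is 2.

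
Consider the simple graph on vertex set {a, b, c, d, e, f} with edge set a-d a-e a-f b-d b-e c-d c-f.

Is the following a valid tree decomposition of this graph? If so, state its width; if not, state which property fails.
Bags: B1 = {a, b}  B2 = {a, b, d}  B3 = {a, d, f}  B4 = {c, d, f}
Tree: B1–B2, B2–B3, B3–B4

No — vertex e appears in no bag.

A tree decomposition must satisfy three properties: every vertex lies in some bag; for every edge, both endpoints lie together in some bag; and for every vertex, the bags containing it form a connected subtree. Here vertex e appears in no bag, so the decomposition is invalid.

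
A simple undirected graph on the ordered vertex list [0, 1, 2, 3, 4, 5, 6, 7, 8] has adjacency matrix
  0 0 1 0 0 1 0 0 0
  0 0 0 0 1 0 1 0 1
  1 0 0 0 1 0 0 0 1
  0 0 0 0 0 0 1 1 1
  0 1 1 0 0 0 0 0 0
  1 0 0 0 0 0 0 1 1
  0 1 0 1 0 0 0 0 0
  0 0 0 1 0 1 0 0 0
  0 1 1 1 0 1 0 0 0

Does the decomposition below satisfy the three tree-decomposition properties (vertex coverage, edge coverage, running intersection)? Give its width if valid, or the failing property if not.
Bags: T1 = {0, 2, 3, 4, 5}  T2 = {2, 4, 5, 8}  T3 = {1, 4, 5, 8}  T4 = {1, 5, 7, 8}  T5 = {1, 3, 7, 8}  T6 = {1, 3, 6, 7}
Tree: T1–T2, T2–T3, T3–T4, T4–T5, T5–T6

A tree decomposition must satisfy three properties: every vertex lies in some bag; for every edge, both endpoints lie together in some bag; and for every vertex, the bags containing it form a connected subtree. Here bags containing vertex 3 are not connected in the tree, so the decomposition is invalid.

No — bags containing vertex 3 are not connected in the tree.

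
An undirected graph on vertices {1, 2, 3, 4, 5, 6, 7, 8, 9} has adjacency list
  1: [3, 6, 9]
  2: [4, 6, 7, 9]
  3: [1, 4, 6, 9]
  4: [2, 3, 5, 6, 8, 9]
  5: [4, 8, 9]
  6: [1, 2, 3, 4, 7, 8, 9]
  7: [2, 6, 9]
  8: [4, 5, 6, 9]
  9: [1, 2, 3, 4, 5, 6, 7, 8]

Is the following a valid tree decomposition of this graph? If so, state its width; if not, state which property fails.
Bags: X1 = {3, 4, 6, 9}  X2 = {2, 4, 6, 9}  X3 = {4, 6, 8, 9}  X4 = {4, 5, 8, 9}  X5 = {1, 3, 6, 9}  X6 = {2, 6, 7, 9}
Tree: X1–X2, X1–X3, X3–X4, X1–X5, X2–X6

Yes; width 3.

Checking the three conditions: (i) the bags cover all of {1, 2, 3, 4, 5, 6, 7, 8, 9}; (ii) for each edge, some bag contains both endpoints; (iii) the bags containing any fixed vertex form a subtree. All hold, so the decomposition is valid with width 4 − 1 = 3.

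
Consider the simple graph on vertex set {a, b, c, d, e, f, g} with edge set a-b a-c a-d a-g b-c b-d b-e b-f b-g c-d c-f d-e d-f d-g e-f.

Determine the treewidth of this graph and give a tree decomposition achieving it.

Treewidth 3.
Bags: B1 = {b, c, d, f}  B2 = {a, b, c, d}  B3 = {b, d, e, f}  B4 = {a, b, d, g}
Tree: B1–B2, B1–B3, B2–B4

Every bag has size at most 4, so the width is 4 − 1 = 3 and tw(G) ≤ 3. On the other hand G contains the 4-clique {a, b, d, g}. A clique must lie in a single bag of any decomposition, so no decomposition can have width below 3. Hence tw(G) = 3 exactly.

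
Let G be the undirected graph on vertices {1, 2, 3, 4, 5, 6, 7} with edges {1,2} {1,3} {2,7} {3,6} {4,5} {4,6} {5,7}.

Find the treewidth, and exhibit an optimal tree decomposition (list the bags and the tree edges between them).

Treewidth 2.
One optimal decomposition is:
Bags: B1 = {1, 2, 7}  B2 = {1, 3, 7}  B3 = {3, 6, 7}  B4 = {4, 6, 7}  B5 = {4, 5, 7}
Tree: B1–B2, B2–B3, B3–B4, B4–B5

Each bag holds 3 vertices, so the decomposition has width 2, which upper-bounds the treewidth. For the lower bound, G contains the cycle 7–2–1–3–6–4–5–7, so G is not a forest; only forests have treewidth ≤ 1, hence tw(G) ≥ 2. The upper and lower bounds meet at 2, so that is the treewidth.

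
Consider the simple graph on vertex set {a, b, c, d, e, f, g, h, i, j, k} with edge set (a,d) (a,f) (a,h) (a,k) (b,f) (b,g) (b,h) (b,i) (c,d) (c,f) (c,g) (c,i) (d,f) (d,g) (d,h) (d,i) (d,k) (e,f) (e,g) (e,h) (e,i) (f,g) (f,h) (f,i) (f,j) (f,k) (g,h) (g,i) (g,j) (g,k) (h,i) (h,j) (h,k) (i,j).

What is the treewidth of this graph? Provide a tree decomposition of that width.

The largest bag has 5 vertices, giving width 4; this decomposition certifies tw(G) ≤ 4. Conversely, {d, f, g, h, k} is a clique of size 5, and the vertices of any clique must share a bag in every tree decomposition; so some bag has ≥ 5 vertices and tw(G) ≥ 4. Therefore the treewidth is 4.

Treewidth 4.
One optimal decomposition is:
Bags: B1 = {d, f, g, h, i}  B2 = {d, f, g, h, k}  B3 = {a, d, f, h, k}  B4 = {f, g, h, i, j}  B5 = {c, d, f, g, i}  B6 = {e, f, g, h, i}  B7 = {b, f, g, h, i}
Tree: B1–B2, B2–B3, B1–B4, B1–B5, B1–B6, B6–B7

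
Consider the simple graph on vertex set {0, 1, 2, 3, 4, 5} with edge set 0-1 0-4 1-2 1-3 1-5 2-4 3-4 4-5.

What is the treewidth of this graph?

2

A width-2 tree decomposition is:
Bags: B1 = {1, 4, 5}  B2 = {1, 2, 4}  B3 = {1, 3, 4}  B4 = {0, 1, 4}
Tree: B1–B2, B2–B3, B3–B4
Every bag has size at most 3, so the width is 3 − 1 = 2 and tw(G) ≤ 2. Since 5–4–2–1–5 is a cycle in G, G is not acyclic. Forests are exactly the graphs of treewidth ≤ 1, so tw(G) ≥ 2. Combining the bounds, tw(G) = 2.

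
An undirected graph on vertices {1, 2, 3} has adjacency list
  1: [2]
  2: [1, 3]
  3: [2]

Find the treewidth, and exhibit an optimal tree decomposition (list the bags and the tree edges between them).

The largest bag has 2 vertices, giving width 1; this decomposition certifies tw(G) ≤ 1. Since G has at least one edge (e.g. 3–2), it is not an edgeless graph, so tw(G) ≥ 1. Combining the bounds, tw(G) = 1.

Treewidth 1.
Bags: B1 = {2, 3}  B2 = {1, 2}
Tree: B1–B2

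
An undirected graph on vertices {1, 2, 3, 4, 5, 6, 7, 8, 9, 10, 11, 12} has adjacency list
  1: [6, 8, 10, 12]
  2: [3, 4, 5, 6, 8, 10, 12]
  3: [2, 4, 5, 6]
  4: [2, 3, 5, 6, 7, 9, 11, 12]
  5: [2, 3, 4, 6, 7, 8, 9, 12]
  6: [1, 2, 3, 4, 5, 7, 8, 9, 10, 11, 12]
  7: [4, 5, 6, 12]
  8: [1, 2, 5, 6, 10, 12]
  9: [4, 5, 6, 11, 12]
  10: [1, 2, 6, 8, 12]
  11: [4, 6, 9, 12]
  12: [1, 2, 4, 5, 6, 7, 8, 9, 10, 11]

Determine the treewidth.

A width-4 tree decomposition is:
Bags: B1 = {2, 4, 5, 6, 12}  B2 = {2, 5, 6, 8, 12}  B3 = {2, 6, 8, 10, 12}  B4 = {4, 5, 6, 9, 12}  B5 = {4, 5, 6, 7, 12}  B6 = {2, 3, 4, 5, 6}  B7 = {1, 6, 8, 10, 12}  B8 = {4, 6, 9, 11, 12}
Tree: B1–B2, B2–B3, B1–B4, B4–B5, B1–B6, B3–B7, B4–B8
Each bag holds 5 vertices, so the decomposition has width 4, which upper-bounds the treewidth. On the other hand G contains the 5-clique {2, 3, 4, 5, 6}. A clique must lie in a single bag of any decomposition, so no decomposition can have width below 4. Combining the bounds, tw(G) = 4.

4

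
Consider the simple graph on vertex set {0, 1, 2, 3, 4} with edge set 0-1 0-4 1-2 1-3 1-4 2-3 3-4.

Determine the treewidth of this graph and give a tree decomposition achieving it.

Treewidth 2.
One such decomposition:
Bags: B1 = {1, 3, 4}  B2 = {0, 1, 4}  B3 = {1, 2, 3}
Tree: B1–B2, B1–B3

Every bag has size at most 3, so the width is 3 − 1 = 2 and tw(G) ≤ 2. Conversely, {0, 1, 4} is a clique of size 3, and the vertices of any clique must share a bag in every tree decomposition; so some bag has ≥ 3 vertices and tw(G) ≥ 2. The upper and lower bounds meet at 2, so that is the treewidth.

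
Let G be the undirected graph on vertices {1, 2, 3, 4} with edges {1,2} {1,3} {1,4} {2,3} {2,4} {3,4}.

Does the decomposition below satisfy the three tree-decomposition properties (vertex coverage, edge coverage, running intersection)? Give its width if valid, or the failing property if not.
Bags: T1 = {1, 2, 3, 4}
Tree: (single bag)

Checking the three conditions: (i) the bags cover all of {1, 2, 3, 4}; (ii) for each edge, some bag contains both endpoints; (iii) the bags containing any fixed vertex form a subtree. All hold, so the decomposition is valid with width 4 − 1 = 3.

Yes; width 3.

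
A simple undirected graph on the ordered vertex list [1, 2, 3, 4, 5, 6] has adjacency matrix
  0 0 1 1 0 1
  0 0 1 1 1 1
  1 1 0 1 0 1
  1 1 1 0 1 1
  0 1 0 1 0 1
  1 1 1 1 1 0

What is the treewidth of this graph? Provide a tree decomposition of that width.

Every bag has size at most 4, so the width is 4 − 1 = 3 and tw(G) ≤ 3. On the other hand G contains the 4-clique {1, 3, 4, 6}. A clique must lie in a single bag of any decomposition, so no decomposition can have width below 3. Hence tw(G) = 3 exactly.

Treewidth 3.
One optimal decomposition is:
Bags: B1 = {2, 3, 4, 6}  B2 = {2, 4, 5, 6}  B3 = {1, 3, 4, 6}
Tree: B1–B2, B1–B3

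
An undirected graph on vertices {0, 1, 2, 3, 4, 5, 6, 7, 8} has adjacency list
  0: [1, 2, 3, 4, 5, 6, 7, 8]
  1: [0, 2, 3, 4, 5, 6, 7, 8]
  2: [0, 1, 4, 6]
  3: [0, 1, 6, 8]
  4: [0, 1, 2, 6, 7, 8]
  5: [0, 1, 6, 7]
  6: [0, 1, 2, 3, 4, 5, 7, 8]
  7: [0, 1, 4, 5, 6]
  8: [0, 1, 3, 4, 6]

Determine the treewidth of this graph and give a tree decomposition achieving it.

Treewidth 4.
One such decomposition:
Bags: B1 = {0, 1, 3, 6, 8}  B2 = {0, 1, 4, 6, 8}  B3 = {0, 1, 4, 6, 7}  B4 = {0, 1, 5, 6, 7}  B5 = {0, 1, 2, 4, 6}
Tree: B1–B2, B2–B3, B3–B4, B3–B5

Every bag has size at most 5, so the width is 5 − 1 = 4 and tw(G) ≤ 4. For the lower bound, the 5 vertices {0, 1, 3, 6, 8} are pairwise adjacent, and any tree decomposition puts a clique entirely inside one bag — forcing width ≥ 4. Therefore the treewidth is 4.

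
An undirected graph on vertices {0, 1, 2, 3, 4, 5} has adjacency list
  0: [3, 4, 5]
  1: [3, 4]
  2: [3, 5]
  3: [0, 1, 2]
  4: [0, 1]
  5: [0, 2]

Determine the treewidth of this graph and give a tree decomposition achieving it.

Every bag has size at most 3, so the width is 3 − 1 = 2 and tw(G) ≤ 2. For the lower bound, G contains the cycle 2–5–0–3–2, so G is not a forest; only forests have treewidth ≤ 1, hence tw(G) ≥ 2. The upper and lower bounds meet at 2, so that is the treewidth.

Treewidth 2.
Bags: B1 = {2, 3, 5}  B2 = {0, 3, 5}  B3 = {0, 1, 3}  B4 = {0, 1, 4}
Tree: B1–B2, B2–B3, B3–B4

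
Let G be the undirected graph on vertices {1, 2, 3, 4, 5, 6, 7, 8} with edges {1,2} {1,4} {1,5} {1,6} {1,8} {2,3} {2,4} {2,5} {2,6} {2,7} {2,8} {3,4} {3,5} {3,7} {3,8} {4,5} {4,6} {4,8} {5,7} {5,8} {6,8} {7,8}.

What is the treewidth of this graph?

A width-4 tree decomposition is:
Bags: B1 = {1, 2, 4, 6, 8}  B2 = {1, 2, 4, 5, 8}  B3 = {2, 3, 4, 5, 8}  B4 = {2, 3, 5, 7, 8}
Tree: B1–B2, B2–B3, B3–B4
The largest bag has 5 vertices, giving width 4; this decomposition certifies tw(G) ≤ 4. For the lower bound, the 5 vertices {1, 2, 4, 5, 8} are pairwise adjacent, and any tree decomposition puts a clique entirely inside one bag — forcing width ≥ 4. Combining the bounds, tw(G) = 4.

4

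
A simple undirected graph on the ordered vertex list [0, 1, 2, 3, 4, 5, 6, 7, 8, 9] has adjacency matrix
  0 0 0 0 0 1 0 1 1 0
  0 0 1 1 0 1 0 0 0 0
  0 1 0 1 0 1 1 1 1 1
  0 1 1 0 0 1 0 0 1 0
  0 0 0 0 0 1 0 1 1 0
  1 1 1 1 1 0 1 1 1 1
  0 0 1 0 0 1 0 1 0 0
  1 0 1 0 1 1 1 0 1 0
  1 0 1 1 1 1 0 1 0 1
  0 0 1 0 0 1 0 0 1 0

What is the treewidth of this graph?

3

A width-3 tree decomposition is:
Bags: B1 = {2, 5, 7, 8}  B2 = {2, 5, 6, 7}  B3 = {0, 5, 7, 8}  B4 = {4, 5, 7, 8}  B5 = {2, 5, 8, 9}  B6 = {2, 3, 5, 8}  B7 = {1, 2, 3, 5}
Tree: B1–B2, B1–B3, B1–B4, B1–B5, B5–B6, B6–B7
Each bag holds 4 vertices, so the decomposition has width 3, which upper-bounds the treewidth. On the other hand G contains the 4-clique {0, 5, 7, 8}. A clique must lie in a single bag of any decomposition, so no decomposition can have width below 3. The upper and lower bounds meet at 3, so that is the treewidth.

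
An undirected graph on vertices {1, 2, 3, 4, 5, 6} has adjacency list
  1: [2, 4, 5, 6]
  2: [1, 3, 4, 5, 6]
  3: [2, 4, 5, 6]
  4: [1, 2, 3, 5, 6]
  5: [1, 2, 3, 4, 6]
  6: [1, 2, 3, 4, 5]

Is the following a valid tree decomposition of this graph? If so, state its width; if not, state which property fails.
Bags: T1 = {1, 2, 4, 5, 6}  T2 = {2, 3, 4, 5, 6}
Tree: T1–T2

Every vertex of G appears in some bag (union = {1, 2, 3, 4, 5, 6}); every edge is covered by a bag; and for each vertex v the set of bags containing v is connected in the bag tree. The decomposition is therefore valid. The largest bag has 5 vertices, so the width is 4.

Yes; width 4.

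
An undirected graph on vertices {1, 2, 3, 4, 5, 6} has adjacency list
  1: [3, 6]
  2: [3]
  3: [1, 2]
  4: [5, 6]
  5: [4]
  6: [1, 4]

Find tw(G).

1

A width-1 tree decomposition is:
Bags: B1 = {2, 3}  B2 = {1, 3}  B3 = {1, 6}  B4 = {4, 6}  B5 = {4, 5}
Tree: B1–B2, B2–B3, B3–B4, B4–B5
Every bag has size at most 2, so the width is 2 − 1 = 1 and tw(G) ≤ 1. Since G has at least one edge (e.g. 2–3), it is not an edgeless graph, so tw(G) ≥ 1. The upper and lower bounds meet at 1, so that is the treewidth.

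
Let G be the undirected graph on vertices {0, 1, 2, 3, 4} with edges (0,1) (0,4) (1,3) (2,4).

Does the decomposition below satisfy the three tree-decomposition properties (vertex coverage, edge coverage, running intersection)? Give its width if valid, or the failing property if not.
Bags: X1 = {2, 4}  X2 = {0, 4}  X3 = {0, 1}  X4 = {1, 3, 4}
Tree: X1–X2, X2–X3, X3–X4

A tree decomposition must satisfy three properties: every vertex lies in some bag; for every edge, both endpoints lie together in some bag; and for every vertex, the bags containing it form a connected subtree. Here bags containing vertex 4 are not connected in the tree, so the decomposition is invalid.

No — bags containing vertex 4 are not connected in the tree.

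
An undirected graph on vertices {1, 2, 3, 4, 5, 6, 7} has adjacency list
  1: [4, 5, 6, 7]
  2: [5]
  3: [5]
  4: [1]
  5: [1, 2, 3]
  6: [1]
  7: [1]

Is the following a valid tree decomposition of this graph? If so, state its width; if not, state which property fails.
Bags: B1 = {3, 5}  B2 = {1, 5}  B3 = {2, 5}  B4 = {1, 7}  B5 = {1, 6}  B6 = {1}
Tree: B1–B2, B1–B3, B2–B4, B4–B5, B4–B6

No — vertex 4 appears in no bag.

A tree decomposition must satisfy three properties: every vertex lies in some bag; for every edge, both endpoints lie together in some bag; and for every vertex, the bags containing it form a connected subtree. Here vertex 4 appears in no bag, so the decomposition is invalid.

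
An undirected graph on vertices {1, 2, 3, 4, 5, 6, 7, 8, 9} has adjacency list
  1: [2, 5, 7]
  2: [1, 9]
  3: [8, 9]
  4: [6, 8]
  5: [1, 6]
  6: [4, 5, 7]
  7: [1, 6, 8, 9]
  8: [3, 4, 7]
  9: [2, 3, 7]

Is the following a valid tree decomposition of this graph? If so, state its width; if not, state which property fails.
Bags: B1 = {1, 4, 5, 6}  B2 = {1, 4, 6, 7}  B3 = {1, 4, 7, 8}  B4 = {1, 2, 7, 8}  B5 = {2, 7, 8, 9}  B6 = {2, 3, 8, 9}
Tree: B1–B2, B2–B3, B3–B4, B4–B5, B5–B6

Yes; width 3.

Checking the three conditions: (i) the bags cover all of {1, 2, 3, 4, 5, 6, 7, 8, 9}; (ii) for each edge, some bag contains both endpoints; (iii) the bags containing any fixed vertex form a subtree. All hold, so the decomposition is valid with width 4 − 1 = 3.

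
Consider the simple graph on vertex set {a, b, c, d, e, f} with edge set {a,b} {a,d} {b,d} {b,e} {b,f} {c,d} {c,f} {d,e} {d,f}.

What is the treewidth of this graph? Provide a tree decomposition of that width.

The largest bag has 3 vertices, giving width 2; this decomposition certifies tw(G) ≤ 2. On the other hand G contains the 3-clique {c, d, f}. A clique must lie in a single bag of any decomposition, so no decomposition can have width below 2. The upper and lower bounds meet at 2, so that is the treewidth.

Treewidth 2.
Bags: B1 = {b, d, f}  B2 = {a, b, d}  B3 = {b, d, e}  B4 = {c, d, f}
Tree: B1–B2, B2–B3, B1–B4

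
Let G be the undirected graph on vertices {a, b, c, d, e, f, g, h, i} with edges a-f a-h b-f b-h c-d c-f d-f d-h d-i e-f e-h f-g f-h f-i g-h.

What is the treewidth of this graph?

2

A width-2 tree decomposition is:
Bags: B1 = {b, f, h}  B2 = {f, g, h}  B3 = {d, f, h}  B4 = {a, f, h}  B5 = {e, f, h}  B6 = {c, d, f}  B7 = {d, f, i}
Tree: B1–B2, B1–B3, B1–B4, B2–B5, B3–B6, B3–B7
Every bag has size at most 3, so the width is 3 − 1 = 2 and tw(G) ≤ 2. For the lower bound, the 3 vertices {d, f, h} are pairwise adjacent, and any tree decomposition puts a clique entirely inside one bag — forcing width ≥ 2. Combining the bounds, tw(G) = 2.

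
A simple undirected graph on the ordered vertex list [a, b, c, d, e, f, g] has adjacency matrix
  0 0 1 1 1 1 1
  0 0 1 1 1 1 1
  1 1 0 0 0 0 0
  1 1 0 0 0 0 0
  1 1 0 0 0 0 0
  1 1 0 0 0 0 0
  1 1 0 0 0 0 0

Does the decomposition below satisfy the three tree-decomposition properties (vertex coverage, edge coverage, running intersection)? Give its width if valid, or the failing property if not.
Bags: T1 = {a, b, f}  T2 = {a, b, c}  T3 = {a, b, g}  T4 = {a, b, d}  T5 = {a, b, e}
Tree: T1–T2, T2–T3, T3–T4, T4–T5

Vertex coverage: the bags together contain {a, b, c, d, e, f, g}, the full vertex set. Edge coverage: each edge of G has both endpoints in at least one bag. Running intersection: for every vertex, the bags containing it form a connected subtree. All three properties hold, so this is a valid tree decomposition of width max|bag| − 1 = 2, and hence tw(G) ≤ 2.

Yes; width 2.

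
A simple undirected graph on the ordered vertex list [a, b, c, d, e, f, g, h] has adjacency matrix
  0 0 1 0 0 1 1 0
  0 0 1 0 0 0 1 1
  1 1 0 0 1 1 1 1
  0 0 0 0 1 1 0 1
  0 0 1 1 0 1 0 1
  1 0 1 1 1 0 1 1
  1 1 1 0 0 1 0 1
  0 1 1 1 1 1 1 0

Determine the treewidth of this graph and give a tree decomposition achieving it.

Treewidth 3.
One such decomposition:
Bags: B1 = {a, c, f, g}  B2 = {c, f, g, h}  B3 = {c, e, f, h}  B4 = {b, c, g, h}  B5 = {d, e, f, h}
Tree: B1–B2, B2–B3, B2–B4, B3–B5

Each bag holds 4 vertices, so the decomposition has width 3, which upper-bounds the treewidth. Conversely, {c, f, g, h} is a clique of size 4, and the vertices of any clique must share a bag in every tree decomposition; so some bag has ≥ 4 vertices and tw(G) ≥ 3. The upper and lower bounds meet at 3, so that is the treewidth.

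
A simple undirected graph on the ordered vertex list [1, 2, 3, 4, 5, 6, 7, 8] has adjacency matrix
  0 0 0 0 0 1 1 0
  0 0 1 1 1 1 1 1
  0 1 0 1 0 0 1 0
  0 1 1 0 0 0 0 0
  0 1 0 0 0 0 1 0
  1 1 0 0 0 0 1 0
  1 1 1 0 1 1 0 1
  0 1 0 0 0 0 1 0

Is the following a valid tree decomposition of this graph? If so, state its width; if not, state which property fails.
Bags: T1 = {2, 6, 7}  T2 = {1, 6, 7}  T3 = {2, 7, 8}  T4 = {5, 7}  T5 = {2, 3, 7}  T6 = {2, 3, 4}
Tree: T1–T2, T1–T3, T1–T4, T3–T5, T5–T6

A tree decomposition must satisfy three properties: every vertex lies in some bag; for every edge, both endpoints lie together in some bag; and for every vertex, the bags containing it form a connected subtree. Here edge (2,5) lies in no bag, so the decomposition is invalid.

No — edge (2,5) lies in no bag.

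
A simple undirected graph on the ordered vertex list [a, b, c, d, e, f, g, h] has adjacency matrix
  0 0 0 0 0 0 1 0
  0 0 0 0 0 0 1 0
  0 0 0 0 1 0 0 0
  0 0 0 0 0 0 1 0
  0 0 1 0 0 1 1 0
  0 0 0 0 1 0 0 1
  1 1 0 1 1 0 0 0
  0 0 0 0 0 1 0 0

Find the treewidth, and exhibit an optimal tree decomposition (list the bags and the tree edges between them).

Each bag holds 2 vertices, so the decomposition has width 1, which upper-bounds the treewidth. Any graph with an edge has treewidth ≥ 1, and G has the edge e–g. Combining the bounds, tw(G) = 1.

Treewidth 1.
One such decomposition:
Bags: B1 = {e, g}  B2 = {b, g}  B3 = {a, g}  B4 = {d, g}  B5 = {c, e}  B6 = {e, f}  B7 = {f, h}
Tree: B1–B2, B2–B3, B2–B4, B1–B5, B5–B6, B6–B7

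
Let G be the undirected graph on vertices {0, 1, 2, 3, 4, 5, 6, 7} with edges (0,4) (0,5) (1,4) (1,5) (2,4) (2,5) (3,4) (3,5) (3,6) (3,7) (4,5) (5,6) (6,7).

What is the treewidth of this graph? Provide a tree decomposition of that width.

Every bag has size at most 3, so the width is 3 − 1 = 2 and tw(G) ≤ 2. For the lower bound, the 3 vertices {0, 4, 5} are pairwise adjacent, and any tree decomposition puts a clique entirely inside one bag — forcing width ≥ 2. Hence tw(G) = 2 exactly.

Treewidth 2.
Bags: B1 = {3, 4, 5}  B2 = {3, 5, 6}  B3 = {0, 4, 5}  B4 = {3, 6, 7}  B5 = {2, 4, 5}  B6 = {1, 4, 5}
Tree: B1–B2, B1–B3, B2–B4, B1–B5, B1–B6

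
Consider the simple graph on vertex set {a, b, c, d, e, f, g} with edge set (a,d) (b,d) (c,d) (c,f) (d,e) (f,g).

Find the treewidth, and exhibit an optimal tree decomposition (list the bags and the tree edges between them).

Every bag has size at most 2, so the width is 2 − 1 = 1 and tw(G) ≤ 1. Since G has at least one edge (e.g. d–e), it is not an edgeless graph, so tw(G) ≥ 1. Combining the bounds, tw(G) = 1.

Treewidth 1.
One optimal decomposition is:
Bags: B1 = {d, e}  B2 = {c, d}  B3 = {c, f}  B4 = {a, d}  B5 = {b, d}  B6 = {f, g}
Tree: B1–B2, B2–B3, B2–B4, B2–B5, B3–B6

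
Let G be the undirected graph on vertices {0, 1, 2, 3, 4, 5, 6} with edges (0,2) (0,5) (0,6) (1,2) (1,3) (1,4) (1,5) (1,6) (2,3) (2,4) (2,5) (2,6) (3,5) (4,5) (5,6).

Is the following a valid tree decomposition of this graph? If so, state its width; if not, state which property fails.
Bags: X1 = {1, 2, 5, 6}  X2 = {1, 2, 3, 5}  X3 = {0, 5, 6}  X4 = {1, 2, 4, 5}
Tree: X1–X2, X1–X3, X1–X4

No — edge (2,0) lies in no bag.

A tree decomposition must satisfy three properties: every vertex lies in some bag; for every edge, both endpoints lie together in some bag; and for every vertex, the bags containing it form a connected subtree. Here edge (2,0) lies in no bag, so the decomposition is invalid.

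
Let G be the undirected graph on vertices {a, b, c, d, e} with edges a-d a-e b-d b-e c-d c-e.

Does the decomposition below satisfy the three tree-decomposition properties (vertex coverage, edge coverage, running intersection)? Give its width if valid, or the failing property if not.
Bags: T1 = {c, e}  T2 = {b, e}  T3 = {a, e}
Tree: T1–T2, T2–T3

No — vertex d appears in no bag.

A tree decomposition must satisfy three properties: every vertex lies in some bag; for every edge, both endpoints lie together in some bag; and for every vertex, the bags containing it form a connected subtree. Here vertex d appears in no bag, so the decomposition is invalid.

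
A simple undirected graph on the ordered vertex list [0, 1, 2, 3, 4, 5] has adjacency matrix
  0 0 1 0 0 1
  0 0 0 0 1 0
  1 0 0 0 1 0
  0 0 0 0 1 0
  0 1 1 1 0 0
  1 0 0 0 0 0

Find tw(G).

1

A width-1 tree decomposition is:
Bags: B1 = {2, 4}  B2 = {0, 2}  B3 = {0, 5}  B4 = {1, 4}  B5 = {3, 4}
Tree: B1–B2, B2–B3, B1–B4, B1–B5
Every bag has size at most 2, so the width is 2 − 1 = 1 and tw(G) ≤ 1. G has an edge, so its treewidth is at least 1. Combining the bounds, tw(G) = 1.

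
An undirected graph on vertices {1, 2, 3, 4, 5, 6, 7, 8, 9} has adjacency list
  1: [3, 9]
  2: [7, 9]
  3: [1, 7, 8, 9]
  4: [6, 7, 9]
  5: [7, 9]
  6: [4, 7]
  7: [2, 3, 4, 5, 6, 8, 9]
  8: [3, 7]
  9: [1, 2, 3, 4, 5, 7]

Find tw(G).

2

A width-2 tree decomposition is:
Bags: B1 = {1, 3, 9}  B2 = {3, 7, 9}  B3 = {4, 7, 9}  B4 = {4, 6, 7}  B5 = {5, 7, 9}  B6 = {3, 7, 8}  B7 = {2, 7, 9}
Tree: B1–B2, B2–B3, B3–B4, B2–B5, B2–B6, B5–B7
The largest bag has 3 vertices, giving width 2; this decomposition certifies tw(G) ≤ 2. Conversely, {1, 3, 9} is a clique of size 3, and the vertices of any clique must share a bag in every tree decomposition; so some bag has ≥ 3 vertices and tw(G) ≥ 2. The upper and lower bounds meet at 2, so that is the treewidth.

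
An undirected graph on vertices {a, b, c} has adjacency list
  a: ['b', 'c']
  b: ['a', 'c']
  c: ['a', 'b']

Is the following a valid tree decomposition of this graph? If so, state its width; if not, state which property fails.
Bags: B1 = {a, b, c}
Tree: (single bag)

Yes; width 2.

Checking the three conditions: (i) the bags cover all of {a, b, c}; (ii) for each edge, some bag contains both endpoints; (iii) the bags containing any fixed vertex form a subtree. All hold, so the decomposition is valid with width 3 − 1 = 2.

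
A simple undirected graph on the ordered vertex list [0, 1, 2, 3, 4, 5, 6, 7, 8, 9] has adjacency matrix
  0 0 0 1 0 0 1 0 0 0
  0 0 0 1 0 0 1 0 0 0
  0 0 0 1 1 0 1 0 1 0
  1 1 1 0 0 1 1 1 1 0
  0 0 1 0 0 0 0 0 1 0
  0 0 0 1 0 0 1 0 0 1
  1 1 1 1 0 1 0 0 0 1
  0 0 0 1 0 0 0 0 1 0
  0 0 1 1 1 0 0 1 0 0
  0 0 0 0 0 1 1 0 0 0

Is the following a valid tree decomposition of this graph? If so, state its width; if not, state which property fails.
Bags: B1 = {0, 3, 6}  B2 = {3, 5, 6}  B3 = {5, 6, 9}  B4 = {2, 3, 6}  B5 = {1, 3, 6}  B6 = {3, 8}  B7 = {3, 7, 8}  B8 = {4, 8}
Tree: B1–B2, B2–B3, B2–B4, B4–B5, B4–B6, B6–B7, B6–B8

A tree decomposition must satisfy three properties: every vertex lies in some bag; for every edge, both endpoints lie together in some bag; and for every vertex, the bags containing it form a connected subtree. Here edge (2,8) lies in no bag, so the decomposition is invalid.

No — edge (2,8) lies in no bag.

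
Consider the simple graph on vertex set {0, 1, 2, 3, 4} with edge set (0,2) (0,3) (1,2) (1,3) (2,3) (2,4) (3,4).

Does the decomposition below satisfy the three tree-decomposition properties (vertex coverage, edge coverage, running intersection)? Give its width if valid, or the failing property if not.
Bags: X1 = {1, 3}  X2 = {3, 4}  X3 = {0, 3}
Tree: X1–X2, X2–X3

A tree decomposition must satisfy three properties: every vertex lies in some bag; for every edge, both endpoints lie together in some bag; and for every vertex, the bags containing it form a connected subtree. Here vertex 2 appears in no bag, so the decomposition is invalid.

No — vertex 2 appears in no bag.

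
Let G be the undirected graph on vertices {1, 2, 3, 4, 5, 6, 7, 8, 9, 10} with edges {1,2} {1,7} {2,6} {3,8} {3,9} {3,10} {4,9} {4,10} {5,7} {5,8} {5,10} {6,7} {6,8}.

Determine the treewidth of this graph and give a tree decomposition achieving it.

Treewidth 2.
One such decomposition:
Bags: B1 = {4, 9, 10}  B2 = {3, 9, 10}  B3 = {3, 5, 10}  B4 = {3, 5, 8}  B5 = {5, 7, 8}  B6 = {6, 7, 8}  B7 = {1, 6, 7}  B8 = {1, 2, 6}
Tree: B1–B2, B2–B3, B3–B4, B4–B5, B5–B6, B6–B7, B7–B8

The largest bag has 3 vertices, giving width 2; this decomposition certifies tw(G) ≤ 2. The edges 4–9–3–10–4 form a cycle, so G is not a tree and its treewidth is at least 2. Combining the bounds, tw(G) = 2.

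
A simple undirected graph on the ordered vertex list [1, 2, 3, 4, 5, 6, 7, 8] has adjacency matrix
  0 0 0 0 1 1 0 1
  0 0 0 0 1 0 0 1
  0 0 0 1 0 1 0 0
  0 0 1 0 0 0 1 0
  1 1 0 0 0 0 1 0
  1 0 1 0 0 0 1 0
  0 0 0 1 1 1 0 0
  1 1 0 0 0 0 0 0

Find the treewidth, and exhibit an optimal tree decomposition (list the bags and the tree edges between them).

Treewidth 2.
One such decomposition:
Bags: B1 = {3, 4, 7}  B2 = {3, 6, 7}  B3 = {5, 6, 7}  B4 = {1, 5, 6}  B5 = {1, 2, 5}  B6 = {1, 2, 8}
Tree: B1–B2, B2–B3, B3–B4, B4–B5, B5–B6

Each bag holds 3 vertices, so the decomposition has width 2, which upper-bounds the treewidth. Since 4–3–6–7–4 is a cycle in G, G is not acyclic. Forests are exactly the graphs of treewidth ≤ 1, so tw(G) ≥ 2. The upper and lower bounds meet at 2, so that is the treewidth.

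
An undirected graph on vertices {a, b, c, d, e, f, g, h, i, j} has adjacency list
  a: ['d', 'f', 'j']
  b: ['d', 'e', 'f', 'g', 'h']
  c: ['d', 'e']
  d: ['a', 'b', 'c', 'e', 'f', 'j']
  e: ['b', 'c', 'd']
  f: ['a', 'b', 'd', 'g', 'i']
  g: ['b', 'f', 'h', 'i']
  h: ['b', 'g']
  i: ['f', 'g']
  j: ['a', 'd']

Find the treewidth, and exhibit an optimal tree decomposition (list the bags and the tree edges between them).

Every bag has size at most 3, so the width is 3 − 1 = 2 and tw(G) ≤ 2. Conversely, {a, d, j} is a clique of size 3, and the vertices of any clique must share a bag in every tree decomposition; so some bag has ≥ 3 vertices and tw(G) ≥ 2. The upper and lower bounds meet at 2, so that is the treewidth.

Treewidth 2.
Bags: B1 = {b, f, g}  B2 = {b, d, f}  B3 = {b, g, h}  B4 = {a, d, f}  B5 = {a, d, j}  B6 = {f, g, i}  B7 = {b, d, e}  B8 = {c, d, e}
Tree: B1–B2, B1–B3, B2–B4, B4–B5, B1–B6, B2–B7, B7–B8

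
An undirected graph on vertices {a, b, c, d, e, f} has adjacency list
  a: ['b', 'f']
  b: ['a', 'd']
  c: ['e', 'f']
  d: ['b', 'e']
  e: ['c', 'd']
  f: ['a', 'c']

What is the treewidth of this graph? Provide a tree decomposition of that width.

Treewidth 2.
Bags: B1 = {c, e, f}  B2 = {a, e, f}  B3 = {a, b, e}  B4 = {b, d, e}
Tree: B1–B2, B2–B3, B3–B4

Every bag has size at most 3, so the width is 3 − 1 = 2 and tw(G) ≤ 2. The edges e–c–f–a–b–d–e form a cycle, so G is not a tree and its treewidth is at least 2. The upper and lower bounds meet at 2, so that is the treewidth.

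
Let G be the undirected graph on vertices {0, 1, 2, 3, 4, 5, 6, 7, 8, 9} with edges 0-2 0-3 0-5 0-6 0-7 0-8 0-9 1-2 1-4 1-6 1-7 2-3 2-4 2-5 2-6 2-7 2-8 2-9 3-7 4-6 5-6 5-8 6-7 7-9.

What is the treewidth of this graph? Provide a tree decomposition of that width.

Treewidth 3.
Bags: B1 = {1, 2, 6, 7}  B2 = {0, 2, 6, 7}  B3 = {0, 2, 3, 7}  B4 = {1, 2, 4, 6}  B5 = {0, 2, 5, 6}  B6 = {0, 2, 5, 8}  B7 = {0, 2, 7, 9}
Tree: B1–B2, B2–B3, B1–B4, B2–B5, B5–B6, B2–B7

Every bag has size at most 4, so the width is 4 − 1 = 3 and tw(G) ≤ 3. For the lower bound, the 4 vertices {0, 2, 5, 8} are pairwise adjacent, and any tree decomposition puts a clique entirely inside one bag — forcing width ≥ 3. Combining the bounds, tw(G) = 3.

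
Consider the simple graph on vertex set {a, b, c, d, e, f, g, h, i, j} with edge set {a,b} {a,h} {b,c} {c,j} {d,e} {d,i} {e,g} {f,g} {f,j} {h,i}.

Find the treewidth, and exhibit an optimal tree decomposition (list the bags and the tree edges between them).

The largest bag has 3 vertices, giving width 2; this decomposition certifies tw(G) ≤ 2. Since i–d–e–g–f–j–c–b–a–h–i is a cycle in G, G is not acyclic. Forests are exactly the graphs of treewidth ≤ 1, so tw(G) ≥ 2. Combining the bounds, tw(G) = 2.

Treewidth 2.
Bags: B1 = {d, e, i}  B2 = {e, g, i}  B3 = {f, g, i}  B4 = {f, i, j}  B5 = {c, i, j}  B6 = {b, c, i}  B7 = {a, b, i}  B8 = {a, h, i}
Tree: B1–B2, B2–B3, B3–B4, B4–B5, B5–B6, B6–B7, B7–B8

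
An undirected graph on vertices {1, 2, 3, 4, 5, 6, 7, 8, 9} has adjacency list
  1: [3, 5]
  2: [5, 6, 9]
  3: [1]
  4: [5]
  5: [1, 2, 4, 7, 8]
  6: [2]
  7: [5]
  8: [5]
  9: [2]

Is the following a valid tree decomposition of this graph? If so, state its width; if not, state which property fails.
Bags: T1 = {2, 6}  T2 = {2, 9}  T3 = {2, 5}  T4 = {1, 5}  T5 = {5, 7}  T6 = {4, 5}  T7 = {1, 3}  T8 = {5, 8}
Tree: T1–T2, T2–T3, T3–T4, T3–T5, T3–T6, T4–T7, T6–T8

Yes; width 1.

Every vertex of G appears in some bag (union = {1, 2, 3, 4, 5, 6, 7, 8, 9}); every edge is covered by a bag; and for each vertex v the set of bags containing v is connected in the bag tree. The decomposition is therefore valid. The largest bag has 2 vertices, so the width is 1.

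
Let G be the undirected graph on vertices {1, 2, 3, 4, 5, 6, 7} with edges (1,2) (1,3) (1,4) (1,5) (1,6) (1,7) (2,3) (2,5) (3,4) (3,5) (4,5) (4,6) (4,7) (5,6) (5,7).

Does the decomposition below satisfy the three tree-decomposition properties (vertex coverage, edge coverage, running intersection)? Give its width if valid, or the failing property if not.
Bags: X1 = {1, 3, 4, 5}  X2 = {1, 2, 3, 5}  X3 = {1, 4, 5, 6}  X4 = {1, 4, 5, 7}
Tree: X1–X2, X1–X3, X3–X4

Every vertex of G appears in some bag (union = {1, 2, 3, 4, 5, 6, 7}); every edge is covered by a bag; and for each vertex v the set of bags containing v is connected in the bag tree. The decomposition is therefore valid. The largest bag has 4 vertices, so the width is 3.

Yes; width 3.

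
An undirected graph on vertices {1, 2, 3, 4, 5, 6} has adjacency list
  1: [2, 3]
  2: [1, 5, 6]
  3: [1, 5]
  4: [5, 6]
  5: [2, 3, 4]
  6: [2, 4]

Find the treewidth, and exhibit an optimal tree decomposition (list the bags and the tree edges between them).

Treewidth 2.
One such decomposition:
Bags: B1 = {2, 4, 6}  B2 = {2, 4, 5}  B3 = {1, 2, 5}  B4 = {1, 3, 5}
Tree: B1–B2, B2–B3, B3–B4

Every bag has size at most 3, so the width is 3 − 1 = 2 and tw(G) ≤ 2. For the lower bound, G contains the cycle 6–4–5–2–6, so G is not a forest; only forests have treewidth ≤ 1, hence tw(G) ≥ 2. The upper and lower bounds meet at 2, so that is the treewidth.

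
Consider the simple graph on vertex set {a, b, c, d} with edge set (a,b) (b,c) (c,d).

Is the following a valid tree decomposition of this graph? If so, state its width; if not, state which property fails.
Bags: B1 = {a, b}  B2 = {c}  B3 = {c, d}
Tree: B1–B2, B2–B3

A tree decomposition must satisfy three properties: every vertex lies in some bag; for every edge, both endpoints lie together in some bag; and for every vertex, the bags containing it form a connected subtree. Here edge (b,c) lies in no bag, so the decomposition is invalid.

No — edge (b,c) lies in no bag.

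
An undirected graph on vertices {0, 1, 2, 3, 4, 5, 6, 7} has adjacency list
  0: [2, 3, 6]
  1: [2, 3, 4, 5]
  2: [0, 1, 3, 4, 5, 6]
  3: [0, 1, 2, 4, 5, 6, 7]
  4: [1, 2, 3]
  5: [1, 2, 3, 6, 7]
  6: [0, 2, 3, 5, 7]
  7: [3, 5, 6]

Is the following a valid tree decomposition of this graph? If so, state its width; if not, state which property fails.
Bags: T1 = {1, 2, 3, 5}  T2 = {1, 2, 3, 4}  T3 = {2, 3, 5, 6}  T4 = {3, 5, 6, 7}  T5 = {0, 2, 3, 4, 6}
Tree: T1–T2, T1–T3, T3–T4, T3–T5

No — bags containing vertex 4 are not connected in the tree.

A tree decomposition must satisfy three properties: every vertex lies in some bag; for every edge, both endpoints lie together in some bag; and for every vertex, the bags containing it form a connected subtree. Here bags containing vertex 4 are not connected in the tree, so the decomposition is invalid.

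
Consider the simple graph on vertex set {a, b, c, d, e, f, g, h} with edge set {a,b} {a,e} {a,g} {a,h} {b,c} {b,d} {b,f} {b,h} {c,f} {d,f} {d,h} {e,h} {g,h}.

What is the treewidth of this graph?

A width-2 tree decomposition is:
Bags: B1 = {a, b, h}  B2 = {b, d, h}  B3 = {b, d, f}  B4 = {a, g, h}  B5 = {a, e, h}  B6 = {b, c, f}
Tree: B1–B2, B2–B3, B1–B4, B1–B5, B3–B6
Every bag has size at most 3, so the width is 3 − 1 = 2 and tw(G) ≤ 2. On the other hand G contains the 3-clique {b, d, h}. A clique must lie in a single bag of any decomposition, so no decomposition can have width below 2. The upper and lower bounds meet at 2, so that is the treewidth.

2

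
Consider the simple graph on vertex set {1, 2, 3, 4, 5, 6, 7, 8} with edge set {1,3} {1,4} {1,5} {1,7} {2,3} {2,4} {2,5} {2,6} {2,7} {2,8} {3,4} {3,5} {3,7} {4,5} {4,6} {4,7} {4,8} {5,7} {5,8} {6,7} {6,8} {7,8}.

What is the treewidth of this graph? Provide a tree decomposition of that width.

Treewidth 4.
One optimal decomposition is:
Bags: B1 = {1, 3, 4, 5, 7}  B2 = {2, 3, 4, 5, 7}  B3 = {2, 4, 5, 7, 8}  B4 = {2, 4, 6, 7, 8}
Tree: B1–B2, B2–B3, B3–B4

The largest bag has 5 vertices, giving width 4; this decomposition certifies tw(G) ≤ 4. Conversely, {1, 3, 4, 5, 7} is a clique of size 5, and the vertices of any clique must share a bag in every tree decomposition; so some bag has ≥ 5 vertices and tw(G) ≥ 4. Combining the bounds, tw(G) = 4.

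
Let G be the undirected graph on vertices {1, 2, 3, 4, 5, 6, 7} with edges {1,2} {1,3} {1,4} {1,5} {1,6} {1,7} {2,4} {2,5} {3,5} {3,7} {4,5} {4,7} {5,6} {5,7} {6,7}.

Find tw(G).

A width-3 tree decomposition is:
Bags: B1 = {1, 4, 5, 7}  B2 = {1, 3, 5, 7}  B3 = {1, 2, 4, 5}  B4 = {1, 5, 6, 7}
Tree: B1–B2, B1–B3, B2–B4
Every bag has size at most 4, so the width is 4 − 1 = 3 and tw(G) ≤ 3. Conversely, {1, 2, 4, 5} is a clique of size 4, and the vertices of any clique must share a bag in every tree decomposition; so some bag has ≥ 4 vertices and tw(G) ≥ 3. The upper and lower bounds meet at 3, so that is the treewidth.

3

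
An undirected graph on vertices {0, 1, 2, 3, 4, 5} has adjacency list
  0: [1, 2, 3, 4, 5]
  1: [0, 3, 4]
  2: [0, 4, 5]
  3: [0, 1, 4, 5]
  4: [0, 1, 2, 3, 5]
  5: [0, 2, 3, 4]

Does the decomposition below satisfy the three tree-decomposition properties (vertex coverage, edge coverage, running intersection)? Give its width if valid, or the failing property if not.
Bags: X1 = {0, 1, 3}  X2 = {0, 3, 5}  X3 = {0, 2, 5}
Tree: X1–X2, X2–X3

No — vertex 4 appears in no bag.

A tree decomposition must satisfy three properties: every vertex lies in some bag; for every edge, both endpoints lie together in some bag; and for every vertex, the bags containing it form a connected subtree. Here vertex 4 appears in no bag, so the decomposition is invalid.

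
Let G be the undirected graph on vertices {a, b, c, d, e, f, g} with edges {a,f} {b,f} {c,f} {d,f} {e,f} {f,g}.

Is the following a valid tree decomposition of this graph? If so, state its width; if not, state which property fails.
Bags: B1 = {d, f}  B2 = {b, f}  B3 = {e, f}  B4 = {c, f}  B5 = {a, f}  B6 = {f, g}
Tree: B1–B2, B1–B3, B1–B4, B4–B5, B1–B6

Yes; width 1.

Checking the three conditions: (i) the bags cover all of {a, b, c, d, e, f, g}; (ii) for each edge, some bag contains both endpoints; (iii) the bags containing any fixed vertex form a subtree. All hold, so the decomposition is valid with width 2 − 1 = 1.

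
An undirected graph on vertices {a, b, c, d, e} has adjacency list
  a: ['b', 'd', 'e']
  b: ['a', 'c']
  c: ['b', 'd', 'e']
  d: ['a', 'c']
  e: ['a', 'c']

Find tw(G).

2

A width-2 tree decomposition is:
Bags: B1 = {a, c, e}  B2 = {a, b, c}  B3 = {a, c, d}
Tree: B1–B2, B2–B3
The largest bag has 3 vertices, giving width 2; this decomposition certifies tw(G) ≤ 2. For the lower bound, G contains the cycle e–a–b–c–e, so G is not a forest; only forests have treewidth ≤ 1, hence tw(G) ≥ 2. Therefore the treewidth is 2.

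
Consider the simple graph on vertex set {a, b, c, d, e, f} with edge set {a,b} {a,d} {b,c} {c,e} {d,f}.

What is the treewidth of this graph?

1

A width-1 tree decomposition is:
Bags: B1 = {c, e}  B2 = {b, c}  B3 = {a, b}  B4 = {a, d}  B5 = {d, f}
Tree: B1–B2, B2–B3, B3–B4, B4–B5
The largest bag has 2 vertices, giving width 1; this decomposition certifies tw(G) ≤ 1. Since G has at least one edge (e.g. e–c), it is not an edgeless graph, so tw(G) ≥ 1. The upper and lower bounds meet at 1, so that is the treewidth.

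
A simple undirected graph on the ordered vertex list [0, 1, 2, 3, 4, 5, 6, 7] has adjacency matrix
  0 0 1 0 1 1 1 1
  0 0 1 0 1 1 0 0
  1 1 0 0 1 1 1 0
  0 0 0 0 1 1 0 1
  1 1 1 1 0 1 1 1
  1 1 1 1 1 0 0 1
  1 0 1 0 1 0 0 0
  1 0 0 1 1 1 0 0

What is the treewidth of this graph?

A width-3 tree decomposition is:
Bags: B1 = {0, 2, 4, 5}  B2 = {0, 4, 5, 7}  B3 = {1, 2, 4, 5}  B4 = {3, 4, 5, 7}  B5 = {0, 2, 4, 6}
Tree: B1–B2, B1–B3, B2–B4, B1–B5
Every bag has size at most 4, so the width is 4 − 1 = 3 and tw(G) ≤ 3. For the lower bound, the 4 vertices {0, 2, 4, 5} are pairwise adjacent, and any tree decomposition puts a clique entirely inside one bag — forcing width ≥ 3. Hence tw(G) = 3 exactly.

3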